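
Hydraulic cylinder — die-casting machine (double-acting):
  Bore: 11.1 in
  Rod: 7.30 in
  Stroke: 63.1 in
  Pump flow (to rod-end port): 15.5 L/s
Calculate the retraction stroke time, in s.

Rod-side annular area A_ann = π/4 × (11.1² − 7.30²) = 54.92 in^2
Swept volume V = A × L; t = V / Q = A·L / Q

t ≈ 3.66 s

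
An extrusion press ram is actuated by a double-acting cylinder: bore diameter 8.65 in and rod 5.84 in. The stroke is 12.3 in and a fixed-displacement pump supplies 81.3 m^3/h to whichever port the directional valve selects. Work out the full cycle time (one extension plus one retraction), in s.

t ≈ 0.810 s

Cap-side area A_cap = π/4 × (8.65 in)² = 58.77 in^2
Rod-side annular area A_ann = π/4 × (8.65² − 5.84²) = 31.98 in^2
t_ext = A_cap·L/Q = 0.5245 s
t_ret = A_ann·L/Q = 0.2854 s
t_cycle = t_ext + t_ret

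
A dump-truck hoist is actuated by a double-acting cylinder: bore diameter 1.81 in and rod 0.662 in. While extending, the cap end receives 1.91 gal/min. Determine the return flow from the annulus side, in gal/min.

Cap-side area A_cap = π/4 × (1.81 in)² = 2.573 in^2
Rod-side annular area A_ann = π/4 × (1.81² − 0.662²) = 2.229 in^2
Piston speed v = Q_in/A_cap; rod-end outflow Q_out = v × A_ann = Q_in × A_ann/A_cap.

Q_out ≈ 1.65 gal/min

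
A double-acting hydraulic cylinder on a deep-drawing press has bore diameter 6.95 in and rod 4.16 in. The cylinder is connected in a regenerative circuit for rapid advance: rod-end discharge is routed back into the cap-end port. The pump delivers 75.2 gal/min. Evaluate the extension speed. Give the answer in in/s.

In regeneration the rod-end outflow joins the pump flow into the cap end, so the net volume the pump must supply per unit advance equals the rod cross-section area.
Rod cross-section A_rod = π/4 × (4.16 in)² = 13.59 in^2
v = Q_pump / A_rod

v ≈ 21.3 in/s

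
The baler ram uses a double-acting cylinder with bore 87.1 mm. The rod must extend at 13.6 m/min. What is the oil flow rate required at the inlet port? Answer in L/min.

Q ≈ 81.0 L/min

Cap-side area A_cap = π/4 × (87.1 mm)² = 5958 mm^2
Q = A × v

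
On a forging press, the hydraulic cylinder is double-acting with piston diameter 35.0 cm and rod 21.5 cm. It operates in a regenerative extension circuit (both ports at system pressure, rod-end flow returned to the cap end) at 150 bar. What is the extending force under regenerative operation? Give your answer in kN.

F ≈ 545 kN

With equal pressure on both faces, forces on the annular region cancel; the net push is pressure × rod cross-section.
Rod cross-section A_rod = π/4 × (21.5 cm)² = 363.1 cm^2
F = P × A_rod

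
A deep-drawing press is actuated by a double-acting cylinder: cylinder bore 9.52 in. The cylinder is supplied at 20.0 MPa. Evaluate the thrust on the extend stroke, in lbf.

Cap-side area A_cap = π/4 × (9.52 in)² = 71.18 in^2
F = P × A_cap = 20.0 MPa × A_cap

F ≈ 2.06e5 lbf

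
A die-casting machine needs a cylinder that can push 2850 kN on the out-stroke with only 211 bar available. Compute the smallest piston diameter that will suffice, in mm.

D ≈ 415 mm

Extension force acts on the full piston face: F = P × (π/4)D².
D = √(4F / (πP)) = √(4 × 2850 kN / (π × 211 bar))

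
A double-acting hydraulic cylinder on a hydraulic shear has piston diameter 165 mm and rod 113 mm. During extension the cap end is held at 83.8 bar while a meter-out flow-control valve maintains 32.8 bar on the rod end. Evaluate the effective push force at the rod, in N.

Cap-side area A_cap = π/4 × (165 mm)² = 21380 mm^2
Rod-side annular area A_ann = π/4 × (165² − 113²) = 11350 mm^2
Net thrust = P_cap·A_cap − P_rod·A_ann = 1.792e5 N − 37240 N

F ≈ 1.42e5 N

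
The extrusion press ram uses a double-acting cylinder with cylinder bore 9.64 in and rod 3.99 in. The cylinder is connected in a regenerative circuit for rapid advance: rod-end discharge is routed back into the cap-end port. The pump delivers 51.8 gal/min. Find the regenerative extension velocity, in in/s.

v ≈ 15.9 in/s

In regeneration the rod-end outflow joins the pump flow into the cap end, so the net volume the pump must supply per unit advance equals the rod cross-section area.
Rod cross-section A_rod = π/4 × (3.99 in)² = 12.50 in^2
v = Q_pump / A_rod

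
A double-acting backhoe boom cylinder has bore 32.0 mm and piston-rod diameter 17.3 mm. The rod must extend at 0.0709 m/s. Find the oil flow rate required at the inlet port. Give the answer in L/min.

Q ≈ 3.42 L/min

Cap-side area A_cap = π/4 × (32.0 mm)² = 804.2 mm^2
Q = A × v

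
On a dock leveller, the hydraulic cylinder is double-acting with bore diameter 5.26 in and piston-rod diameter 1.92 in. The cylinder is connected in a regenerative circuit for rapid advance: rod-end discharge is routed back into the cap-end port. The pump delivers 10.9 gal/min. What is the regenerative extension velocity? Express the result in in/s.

v ≈ 14.5 in/s

In regeneration the rod-end outflow joins the pump flow into the cap end, so the net volume the pump must supply per unit advance equals the rod cross-section area.
Rod cross-section A_rod = π/4 × (1.92 in)² = 2.895 in^2
v = Q_pump / A_rod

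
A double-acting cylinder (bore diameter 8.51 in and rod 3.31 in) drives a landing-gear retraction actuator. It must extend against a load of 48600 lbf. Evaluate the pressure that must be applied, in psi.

P ≈ 854 psi

Cap-side area A_cap = π/4 × (8.51 in)² = 56.88 in^2
P = F / A = 48600 lbf / A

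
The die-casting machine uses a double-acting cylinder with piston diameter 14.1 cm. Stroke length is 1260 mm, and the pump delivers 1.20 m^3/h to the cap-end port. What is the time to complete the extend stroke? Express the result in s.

t ≈ 59.0 s

Cap-side area A_cap = π/4 × (14.1 cm)² = 156.1 cm^2
Swept volume V = A × L; t = V / Q = A·L / Q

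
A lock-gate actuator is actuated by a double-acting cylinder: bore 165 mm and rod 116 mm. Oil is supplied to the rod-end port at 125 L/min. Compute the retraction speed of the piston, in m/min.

Rod-side annular area A_ann = π/4 × (165² − 116²) = 10810 mm^2
Flow into the rod-end port fills the annular volume.
v = Q / A

v ≈ 11.6 m/min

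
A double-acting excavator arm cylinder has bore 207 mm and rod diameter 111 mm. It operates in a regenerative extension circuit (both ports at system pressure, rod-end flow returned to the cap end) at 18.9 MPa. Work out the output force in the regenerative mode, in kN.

F ≈ 183 kN

With equal pressure on both faces, forces on the annular region cancel; the net push is pressure × rod cross-section.
Rod cross-section A_rod = π/4 × (111 mm)² = 9677 mm^2
F = P × A_rod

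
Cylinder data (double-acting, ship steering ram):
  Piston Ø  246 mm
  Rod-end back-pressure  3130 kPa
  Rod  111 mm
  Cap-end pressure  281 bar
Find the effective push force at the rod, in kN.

Cap-side area A_cap = π/4 × (246 mm)² = 47530 mm^2
Rod-side annular area A_ann = π/4 × (246² − 111²) = 37850 mm^2
Net thrust = P_cap·A_cap − P_rod·A_ann = 1336 kN − 118.5 kN

F ≈ 1220 kN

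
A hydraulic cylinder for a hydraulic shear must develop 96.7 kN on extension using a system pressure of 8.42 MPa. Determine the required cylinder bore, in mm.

Extension force acts on the full piston face: F = P × (π/4)D².
D = √(4F / (πP)) = √(4 × 96.7 kN / (π × 8.42 MPa))

D ≈ 121 mm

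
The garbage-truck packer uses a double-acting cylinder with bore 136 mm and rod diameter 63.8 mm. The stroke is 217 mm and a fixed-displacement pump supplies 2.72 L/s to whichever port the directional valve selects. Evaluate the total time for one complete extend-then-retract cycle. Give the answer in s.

Cap-side area A_cap = π/4 × (136 mm)² = 14530 mm^2
Rod-side annular area A_ann = π/4 × (136² − 63.8²) = 11330 mm^2
t_ext = A_cap·L/Q = 1.159 s
t_ret = A_ann·L/Q = 0.9039 s
t_cycle = t_ext + t_ret

t ≈ 2.06 s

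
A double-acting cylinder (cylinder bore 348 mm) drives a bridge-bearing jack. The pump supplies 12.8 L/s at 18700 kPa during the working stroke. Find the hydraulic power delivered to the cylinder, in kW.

Hydraulic power = P × Q

W ≈ 239 kW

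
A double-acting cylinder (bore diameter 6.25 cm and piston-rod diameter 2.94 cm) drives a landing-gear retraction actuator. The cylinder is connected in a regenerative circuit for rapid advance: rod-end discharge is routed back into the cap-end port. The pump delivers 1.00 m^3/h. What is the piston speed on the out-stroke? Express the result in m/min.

v ≈ 24.6 m/min

In regeneration the rod-end outflow joins the pump flow into the cap end, so the net volume the pump must supply per unit advance equals the rod cross-section area.
Rod cross-section A_rod = π/4 × (2.94 cm)² = 6.789 cm^2
v = Q_pump / A_rod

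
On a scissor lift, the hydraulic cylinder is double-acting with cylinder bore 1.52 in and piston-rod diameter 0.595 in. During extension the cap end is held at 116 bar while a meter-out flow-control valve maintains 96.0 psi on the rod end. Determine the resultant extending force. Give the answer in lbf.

Cap-side area A_cap = π/4 × (1.52 in)² = 1.815 in^2
Rod-side annular area A_ann = π/4 × (1.52² − 0.595²) = 1.537 in^2
Net thrust = P_cap·A_cap − P_rod·A_ann = 3053 lbf − 147.5 lbf

F ≈ 2910 lbf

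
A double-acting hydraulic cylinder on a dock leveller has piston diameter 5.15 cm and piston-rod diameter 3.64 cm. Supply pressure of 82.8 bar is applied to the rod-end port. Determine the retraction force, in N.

Rod-side annular area A_ann = π/4 × (5.15² − 3.64²) = 10.42 cm^2
On retraction the pressure acts on the annular area (bore minus rod).
F = P × A_ann

F ≈ 8630 N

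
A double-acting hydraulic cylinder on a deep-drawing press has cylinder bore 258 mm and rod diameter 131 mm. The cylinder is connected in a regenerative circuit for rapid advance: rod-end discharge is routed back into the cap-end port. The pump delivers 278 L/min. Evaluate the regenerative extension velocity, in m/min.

In regeneration the rod-end outflow joins the pump flow into the cap end, so the net volume the pump must supply per unit advance equals the rod cross-section area.
Rod cross-section A_rod = π/4 × (131 mm)² = 13480 mm^2
v = Q_pump / A_rod

v ≈ 20.6 m/min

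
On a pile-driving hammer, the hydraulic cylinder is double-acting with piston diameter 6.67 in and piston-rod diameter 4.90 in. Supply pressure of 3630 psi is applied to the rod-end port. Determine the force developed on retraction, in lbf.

Rod-side annular area A_ann = π/4 × (6.67² − 4.90²) = 16.08 in^2
On retraction the pressure acts on the annular area (bore minus rod).
F = P × A_ann

F ≈ 58400 lbf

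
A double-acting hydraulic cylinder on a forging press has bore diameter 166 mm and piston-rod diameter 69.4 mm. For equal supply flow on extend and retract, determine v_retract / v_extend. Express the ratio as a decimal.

v_ret/v_ext ≈ 1.21

Cap-side area A_cap = π/4 × (166 mm)² = 21640 mm^2
Rod-side annular area A_ann = π/4 × (166² − 69.4²) = 17860 mm^2
For equal Q, v ∝ 1/A, so v_ret/v_ext = A_cap/A_ann.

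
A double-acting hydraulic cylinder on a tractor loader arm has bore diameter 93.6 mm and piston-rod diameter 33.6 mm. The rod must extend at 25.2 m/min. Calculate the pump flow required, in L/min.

Q ≈ 173 L/min

Cap-side area A_cap = π/4 × (93.6 mm)² = 6881 mm^2
Q = A × v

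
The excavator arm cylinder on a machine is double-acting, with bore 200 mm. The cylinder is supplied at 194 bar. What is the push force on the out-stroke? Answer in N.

F ≈ 6.09e5 N

Cap-side area A_cap = π/4 × (200 mm)² = 31420 mm^2
F = P × A_cap = 194 bar × A_cap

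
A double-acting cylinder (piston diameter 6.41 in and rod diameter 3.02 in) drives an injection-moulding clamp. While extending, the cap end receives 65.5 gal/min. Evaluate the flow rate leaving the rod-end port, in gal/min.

Q_out ≈ 51.0 gal/min

Cap-side area A_cap = π/4 × (6.41 in)² = 32.27 in^2
Rod-side annular area A_ann = π/4 × (6.41² − 3.02²) = 25.11 in^2
Piston speed v = Q_in/A_cap; rod-end outflow Q_out = v × A_ann = Q_in × A_ann/A_cap.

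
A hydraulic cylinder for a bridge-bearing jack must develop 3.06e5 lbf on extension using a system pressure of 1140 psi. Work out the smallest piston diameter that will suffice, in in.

Extension force acts on the full piston face: F = P × (π/4)D².
D = √(4F / (πP)) = √(4 × 3.06e5 lbf / (π × 1140 psi))

D ≈ 18.5 in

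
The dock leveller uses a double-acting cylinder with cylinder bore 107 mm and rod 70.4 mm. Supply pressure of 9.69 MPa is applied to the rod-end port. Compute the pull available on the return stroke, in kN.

F ≈ 49.4 kN

Rod-side annular area A_ann = π/4 × (107² − 70.4²) = 5099 mm^2
On retraction the pressure acts on the annular area (bore minus rod).
F = P × A_ann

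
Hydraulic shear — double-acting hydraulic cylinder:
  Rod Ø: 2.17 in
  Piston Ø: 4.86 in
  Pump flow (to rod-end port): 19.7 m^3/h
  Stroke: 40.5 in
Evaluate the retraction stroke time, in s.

Rod-side annular area A_ann = π/4 × (4.86² − 2.17²) = 14.85 in^2
Swept volume V = A × L; t = V / Q = A·L / Q

t ≈ 1.80 s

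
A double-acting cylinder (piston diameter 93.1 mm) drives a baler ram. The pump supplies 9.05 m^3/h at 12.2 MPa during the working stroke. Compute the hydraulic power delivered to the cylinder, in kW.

W ≈ 30.7 kW

Hydraulic power = P × Q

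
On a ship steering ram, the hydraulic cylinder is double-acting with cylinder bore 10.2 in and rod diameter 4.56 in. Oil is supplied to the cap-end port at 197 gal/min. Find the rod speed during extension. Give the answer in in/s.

v ≈ 9.28 in/s

Cap-side area A_cap = π/4 × (10.2 in)² = 81.71 in^2
v = Q / A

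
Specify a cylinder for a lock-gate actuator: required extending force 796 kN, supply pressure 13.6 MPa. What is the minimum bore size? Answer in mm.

Extension force acts on the full piston face: F = P × (π/4)D².
D = √(4F / (πP)) = √(4 × 796 kN / (π × 13.6 MPa))

D ≈ 273 mm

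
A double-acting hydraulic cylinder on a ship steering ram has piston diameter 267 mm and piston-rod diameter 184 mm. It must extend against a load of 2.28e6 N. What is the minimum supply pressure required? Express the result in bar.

P ≈ 407 bar

Cap-side area A_cap = π/4 × (267 mm)² = 55990 mm^2
P = F / A = 2.28e6 N / A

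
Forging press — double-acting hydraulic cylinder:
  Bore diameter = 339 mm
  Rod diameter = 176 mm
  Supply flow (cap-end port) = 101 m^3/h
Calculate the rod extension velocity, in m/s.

Cap-side area A_cap = π/4 × (339 mm)² = 90260 mm^2
v = Q / A

v ≈ 0.311 m/s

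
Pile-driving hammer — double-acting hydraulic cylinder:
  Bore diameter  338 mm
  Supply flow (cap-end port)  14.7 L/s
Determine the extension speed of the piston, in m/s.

Cap-side area A_cap = π/4 × (338 mm)² = 89730 mm^2
v = Q / A

v ≈ 0.164 m/s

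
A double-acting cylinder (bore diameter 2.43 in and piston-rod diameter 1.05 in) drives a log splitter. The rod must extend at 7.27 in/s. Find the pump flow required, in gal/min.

Cap-side area A_cap = π/4 × (2.43 in)² = 4.638 in^2
Q = A × v

Q ≈ 8.76 gal/min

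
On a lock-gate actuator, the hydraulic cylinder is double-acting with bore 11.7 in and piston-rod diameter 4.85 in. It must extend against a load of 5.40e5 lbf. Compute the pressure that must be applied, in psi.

Cap-side area A_cap = π/4 × (11.7 in)² = 107.5 in^2
P = F / A = 5.40e5 lbf / A

P ≈ 5020 psi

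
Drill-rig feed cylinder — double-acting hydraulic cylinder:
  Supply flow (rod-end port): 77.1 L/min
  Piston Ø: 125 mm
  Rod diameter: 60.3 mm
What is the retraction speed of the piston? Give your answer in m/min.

v ≈ 8.19 m/min

Rod-side annular area A_ann = π/4 × (125² − 60.3²) = 9416 mm^2
Flow into the rod-end port fills the annular volume.
v = Q / A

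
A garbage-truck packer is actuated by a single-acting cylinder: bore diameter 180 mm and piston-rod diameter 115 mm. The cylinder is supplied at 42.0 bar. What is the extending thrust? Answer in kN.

Cap-side area A_cap = π/4 × (180 mm)² = 25450 mm^2
F = P × A_cap = 42.0 bar × A_cap

F ≈ 107 kN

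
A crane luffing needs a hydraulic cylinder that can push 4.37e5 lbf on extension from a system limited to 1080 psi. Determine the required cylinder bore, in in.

D ≈ 22.7 in

Extension force acts on the full piston face: F = P × (π/4)D².
D = √(4F / (πP)) = √(4 × 4.37e5 lbf / (π × 1080 psi))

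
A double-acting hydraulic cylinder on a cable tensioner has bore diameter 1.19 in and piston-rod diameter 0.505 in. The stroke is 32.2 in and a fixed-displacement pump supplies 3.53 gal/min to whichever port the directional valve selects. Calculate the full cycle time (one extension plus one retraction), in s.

Cap-side area A_cap = π/4 × (1.19 in)² = 1.112 in^2
Rod-side annular area A_ann = π/4 × (1.19² − 0.505²) = 0.9119 in^2
t_ext = A_cap·L/Q = 2.635 s
t_ret = A_ann·L/Q = 2.161 s
t_cycle = t_ext + t_ret

t ≈ 4.80 s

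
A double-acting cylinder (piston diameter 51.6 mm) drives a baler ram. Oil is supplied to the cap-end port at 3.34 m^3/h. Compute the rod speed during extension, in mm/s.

Cap-side area A_cap = π/4 × (51.6 mm)² = 2091 mm^2
v = Q / A

v ≈ 444 mm/s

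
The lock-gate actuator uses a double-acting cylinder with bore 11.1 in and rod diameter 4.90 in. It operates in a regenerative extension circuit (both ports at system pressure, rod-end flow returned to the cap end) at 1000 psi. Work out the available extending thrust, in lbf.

F ≈ 18900 lbf

With equal pressure on both faces, forces on the annular region cancel; the net push is pressure × rod cross-section.
Rod cross-section A_rod = π/4 × (4.90 in)² = 18.86 in^2
F = P × A_rod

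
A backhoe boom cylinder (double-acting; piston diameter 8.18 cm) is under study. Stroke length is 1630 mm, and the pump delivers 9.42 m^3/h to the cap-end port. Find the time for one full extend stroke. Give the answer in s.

t ≈ 3.27 s

Cap-side area A_cap = π/4 × (8.18 cm)² = 52.55 cm^2
Swept volume V = A × L; t = V / Q = A·L / Q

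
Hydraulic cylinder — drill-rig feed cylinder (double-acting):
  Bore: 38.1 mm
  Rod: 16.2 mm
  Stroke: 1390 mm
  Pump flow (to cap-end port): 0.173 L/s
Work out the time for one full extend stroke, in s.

t ≈ 9.16 s

Cap-side area A_cap = π/4 × (38.1 mm)² = 1140 mm^2
Swept volume V = A × L; t = V / Q = A·L / Q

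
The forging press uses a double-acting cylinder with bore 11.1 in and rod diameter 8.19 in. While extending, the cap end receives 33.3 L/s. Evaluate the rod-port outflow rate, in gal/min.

Cap-side area A_cap = π/4 × (11.1 in)² = 96.77 in^2
Rod-side annular area A_ann = π/4 × (11.1² − 8.19²) = 44.09 in^2
Piston speed v = Q_in/A_cap; rod-end outflow Q_out = v × A_ann = Q_in × A_ann/A_cap.

Q_out ≈ 240 gal/min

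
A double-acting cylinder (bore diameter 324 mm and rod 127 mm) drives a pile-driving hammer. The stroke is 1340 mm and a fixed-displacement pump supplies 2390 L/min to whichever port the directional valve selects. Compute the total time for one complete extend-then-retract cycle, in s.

t ≈ 5.12 s

Cap-side area A_cap = π/4 × (324 mm)² = 82450 mm^2
Rod-side annular area A_ann = π/4 × (324² − 127²) = 69780 mm^2
t_ext = A_cap·L/Q = 2.774 s
t_ret = A_ann·L/Q = 2.347 s
t_cycle = t_ext + t_ret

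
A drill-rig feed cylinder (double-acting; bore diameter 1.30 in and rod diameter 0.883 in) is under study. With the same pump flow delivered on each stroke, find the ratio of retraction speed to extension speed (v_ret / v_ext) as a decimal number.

v_ret/v_ext ≈ 1.86

Cap-side area A_cap = π/4 × (1.30 in)² = 1.327 in^2
Rod-side annular area A_ann = π/4 × (1.30² − 0.883²) = 0.7150 in^2
For equal Q, v ∝ 1/A, so v_ret/v_ext = A_cap/A_ann.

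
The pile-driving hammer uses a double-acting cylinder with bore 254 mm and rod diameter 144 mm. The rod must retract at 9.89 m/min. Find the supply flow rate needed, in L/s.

Rod-side annular area A_ann = π/4 × (254² − 144²) = 34380 mm^2
Q = A × v

Q ≈ 5.67 L/s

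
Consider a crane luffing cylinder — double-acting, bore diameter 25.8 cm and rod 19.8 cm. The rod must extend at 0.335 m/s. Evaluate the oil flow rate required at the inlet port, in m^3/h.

Cap-side area A_cap = π/4 × (25.8 cm)² = 522.8 cm^2
Q = A × v

Q ≈ 63.0 m^3/h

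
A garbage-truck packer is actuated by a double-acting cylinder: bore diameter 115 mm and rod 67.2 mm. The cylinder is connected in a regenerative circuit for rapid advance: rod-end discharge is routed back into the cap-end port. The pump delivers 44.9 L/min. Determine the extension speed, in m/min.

v ≈ 12.7 m/min

In regeneration the rod-end outflow joins the pump flow into the cap end, so the net volume the pump must supply per unit advance equals the rod cross-section area.
Rod cross-section A_rod = π/4 × (67.2 mm)² = 3547 mm^2
v = Q_pump / A_rod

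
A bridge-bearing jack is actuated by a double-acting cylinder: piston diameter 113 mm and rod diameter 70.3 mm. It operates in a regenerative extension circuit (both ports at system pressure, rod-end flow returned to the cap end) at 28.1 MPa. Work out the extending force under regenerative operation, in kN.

With equal pressure on both faces, forces on the annular region cancel; the net push is pressure × rod cross-section.
Rod cross-section A_rod = π/4 × (70.3 mm)² = 3882 mm^2
F = P × A_rod

F ≈ 109 kN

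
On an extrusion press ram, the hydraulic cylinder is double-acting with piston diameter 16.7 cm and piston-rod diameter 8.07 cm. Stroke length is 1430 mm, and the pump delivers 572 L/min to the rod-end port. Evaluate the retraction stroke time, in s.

Rod-side annular area A_ann = π/4 × (16.7² − 8.07²) = 167.9 cm^2
Swept volume V = A × L; t = V / Q = A·L / Q

t ≈ 2.52 s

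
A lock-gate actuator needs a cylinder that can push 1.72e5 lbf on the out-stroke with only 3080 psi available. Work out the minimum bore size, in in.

Extension force acts on the full piston face: F = P × (π/4)D².
D = √(4F / (πP)) = √(4 × 1.72e5 lbf / (π × 3080 psi))

D ≈ 8.43 in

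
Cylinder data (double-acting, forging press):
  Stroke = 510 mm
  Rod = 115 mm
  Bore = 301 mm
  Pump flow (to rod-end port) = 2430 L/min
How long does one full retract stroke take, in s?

t ≈ 0.765 s

Rod-side annular area A_ann = π/4 × (301² − 115²) = 60770 mm^2
Swept volume V = A × L; t = V / Q = A·L / Q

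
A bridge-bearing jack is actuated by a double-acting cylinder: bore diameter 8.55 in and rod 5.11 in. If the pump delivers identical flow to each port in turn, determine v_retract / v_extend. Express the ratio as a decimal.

Cap-side area A_cap = π/4 × (8.55 in)² = 57.41 in^2
Rod-side annular area A_ann = π/4 × (8.55² − 5.11²) = 36.91 in^2
For equal Q, v ∝ 1/A, so v_ret/v_ext = A_cap/A_ann.

v_ret/v_ext ≈ 1.56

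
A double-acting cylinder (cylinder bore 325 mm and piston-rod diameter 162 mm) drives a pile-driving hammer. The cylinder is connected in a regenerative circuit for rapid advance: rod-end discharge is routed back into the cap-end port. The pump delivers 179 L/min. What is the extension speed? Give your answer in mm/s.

In regeneration the rod-end outflow joins the pump flow into the cap end, so the net volume the pump must supply per unit advance equals the rod cross-section area.
Rod cross-section A_rod = π/4 × (162 mm)² = 20610 mm^2
v = Q_pump / A_rod

v ≈ 145 mm/s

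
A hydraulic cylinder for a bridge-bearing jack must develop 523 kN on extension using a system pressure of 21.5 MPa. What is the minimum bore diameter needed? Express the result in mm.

D ≈ 176 mm

Extension force acts on the full piston face: F = P × (π/4)D².
D = √(4F / (πP)) = √(4 × 523 kN / (π × 21.5 MPa))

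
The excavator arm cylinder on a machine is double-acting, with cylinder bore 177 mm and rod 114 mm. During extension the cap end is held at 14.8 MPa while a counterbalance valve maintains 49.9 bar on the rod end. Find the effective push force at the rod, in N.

Cap-side area A_cap = π/4 × (177 mm)² = 24610 mm^2
Rod-side annular area A_ann = π/4 × (177² − 114²) = 14400 mm^2
Net thrust = P_cap·A_cap − P_rod·A_ann = 3.642e5 N − 71850 N

F ≈ 2.92e5 N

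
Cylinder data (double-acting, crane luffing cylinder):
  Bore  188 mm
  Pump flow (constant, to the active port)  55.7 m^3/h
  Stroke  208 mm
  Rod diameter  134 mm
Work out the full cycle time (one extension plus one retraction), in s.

Cap-side area A_cap = π/4 × (188 mm)² = 27760 mm^2
Rod-side annular area A_ann = π/4 × (188² − 134²) = 13660 mm^2
t_ext = A_cap·L/Q = 0.3732 s
t_ret = A_ann·L/Q = 0.1836 s
t_cycle = t_ext + t_ret

t ≈ 0.557 s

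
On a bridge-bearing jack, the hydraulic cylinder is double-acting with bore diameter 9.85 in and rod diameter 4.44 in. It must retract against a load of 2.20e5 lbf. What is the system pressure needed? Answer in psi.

Rod-side annular area A_ann = π/4 × (9.85² − 4.44²) = 60.72 in^2
Retraction: pressure acts on the annular area.
P = F / A = 2.20e5 lbf / A

P ≈ 3620 psi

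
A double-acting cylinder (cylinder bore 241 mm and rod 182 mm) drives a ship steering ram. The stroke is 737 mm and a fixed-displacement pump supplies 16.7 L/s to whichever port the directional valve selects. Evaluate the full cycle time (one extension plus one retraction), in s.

t ≈ 2.88 s

Cap-side area A_cap = π/4 × (241 mm)² = 45620 mm^2
Rod-side annular area A_ann = π/4 × (241² − 182²) = 19600 mm^2
t_ext = A_cap·L/Q = 2.013 s
t_ret = A_ann·L/Q = 0.8650 s
t_cycle = t_ext + t_ret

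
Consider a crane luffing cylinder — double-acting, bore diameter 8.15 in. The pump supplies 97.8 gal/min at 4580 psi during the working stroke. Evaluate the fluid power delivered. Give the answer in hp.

W ≈ 261 hp

Hydraulic power = P × Q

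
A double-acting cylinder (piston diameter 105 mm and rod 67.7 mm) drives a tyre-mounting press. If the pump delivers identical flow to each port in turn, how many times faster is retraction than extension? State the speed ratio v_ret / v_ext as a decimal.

v_ret/v_ext ≈ 1.71

Cap-side area A_cap = π/4 × (105 mm)² = 8659 mm^2
Rod-side annular area A_ann = π/4 × (105² − 67.7²) = 5059 mm^2
For equal Q, v ∝ 1/A, so v_ret/v_ext = A_cap/A_ann.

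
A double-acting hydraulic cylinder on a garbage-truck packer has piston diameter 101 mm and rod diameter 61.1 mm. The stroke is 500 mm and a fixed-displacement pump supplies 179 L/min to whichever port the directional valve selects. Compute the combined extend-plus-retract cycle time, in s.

Cap-side area A_cap = π/4 × (101 mm)² = 8012 mm^2
Rod-side annular area A_ann = π/4 × (101² − 61.1²) = 5080 mm^2
t_ext = A_cap·L/Q = 1.343 s
t_ret = A_ann·L/Q = 0.8514 s
t_cycle = t_ext + t_ret

t ≈ 2.19 s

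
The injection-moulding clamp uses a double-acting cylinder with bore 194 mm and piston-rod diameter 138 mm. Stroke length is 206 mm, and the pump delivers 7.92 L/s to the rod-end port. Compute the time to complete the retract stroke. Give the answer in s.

Rod-side annular area A_ann = π/4 × (194² − 138²) = 14600 mm^2
Swept volume V = A × L; t = V / Q = A·L / Q

t ≈ 0.380 s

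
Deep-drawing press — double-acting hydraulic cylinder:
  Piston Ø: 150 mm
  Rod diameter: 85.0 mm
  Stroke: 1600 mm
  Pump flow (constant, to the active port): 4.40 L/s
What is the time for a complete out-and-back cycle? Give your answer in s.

t ≈ 10.8 s

Cap-side area A_cap = π/4 × (150 mm)² = 17670 mm^2
Rod-side annular area A_ann = π/4 × (150² − 85.0²) = 12000 mm^2
t_ext = A_cap·L/Q = 6.426 s
t_ret = A_ann·L/Q = 4.363 s
t_cycle = t_ext + t_ret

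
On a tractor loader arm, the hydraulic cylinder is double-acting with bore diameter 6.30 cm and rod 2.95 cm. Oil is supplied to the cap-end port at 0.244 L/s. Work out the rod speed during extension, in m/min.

v ≈ 4.70 m/min

Cap-side area A_cap = π/4 × (6.30 cm)² = 31.17 cm^2
v = Q / A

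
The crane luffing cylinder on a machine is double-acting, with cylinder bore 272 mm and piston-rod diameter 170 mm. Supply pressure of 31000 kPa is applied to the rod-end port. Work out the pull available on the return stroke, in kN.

F ≈ 1100 kN

Rod-side annular area A_ann = π/4 × (272² − 170²) = 35410 mm^2
On retraction the pressure acts on the annular area (bore minus rod).
F = P × A_ann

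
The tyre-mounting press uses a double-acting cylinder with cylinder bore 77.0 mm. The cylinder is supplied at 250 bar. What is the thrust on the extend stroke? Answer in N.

F ≈ 1.16e5 N

Cap-side area A_cap = π/4 × (77.0 mm)² = 4657 mm^2
F = P × A_cap = 250 bar × A_cap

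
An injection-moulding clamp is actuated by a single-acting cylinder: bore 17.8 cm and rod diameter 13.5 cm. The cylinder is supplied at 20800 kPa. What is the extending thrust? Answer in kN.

F ≈ 518 kN

Cap-side area A_cap = π/4 × (17.8 cm)² = 248.8 cm^2
F = P × A_cap = 20800 kPa × A_cap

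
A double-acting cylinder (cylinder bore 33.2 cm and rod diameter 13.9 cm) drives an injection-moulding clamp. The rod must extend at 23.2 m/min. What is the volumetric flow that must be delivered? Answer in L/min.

Q ≈ 2010 L/min

Cap-side area A_cap = π/4 × (33.2 cm)² = 865.7 cm^2
Q = A × v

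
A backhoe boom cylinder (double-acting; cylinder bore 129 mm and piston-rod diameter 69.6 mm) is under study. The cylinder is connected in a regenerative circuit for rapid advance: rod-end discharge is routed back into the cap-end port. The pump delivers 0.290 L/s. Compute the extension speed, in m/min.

v ≈ 4.57 m/min

In regeneration the rod-end outflow joins the pump flow into the cap end, so the net volume the pump must supply per unit advance equals the rod cross-section area.
Rod cross-section A_rod = π/4 × (69.6 mm)² = 3805 mm^2
v = Q_pump / A_rod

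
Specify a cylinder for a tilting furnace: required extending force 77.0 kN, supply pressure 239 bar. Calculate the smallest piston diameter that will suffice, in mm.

Extension force acts on the full piston face: F = P × (π/4)D².
D = √(4F / (πP)) = √(4 × 77.0 kN / (π × 239 bar))

D ≈ 64.0 mm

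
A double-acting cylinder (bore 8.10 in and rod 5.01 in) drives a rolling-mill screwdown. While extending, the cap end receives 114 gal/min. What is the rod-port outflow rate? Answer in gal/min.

Cap-side area A_cap = π/4 × (8.10 in)² = 51.53 in^2
Rod-side annular area A_ann = π/4 × (8.10² − 5.01²) = 31.82 in^2
Piston speed v = Q_in/A_cap; rod-end outflow Q_out = v × A_ann = Q_in × A_ann/A_cap.

Q_out ≈ 70.4 gal/min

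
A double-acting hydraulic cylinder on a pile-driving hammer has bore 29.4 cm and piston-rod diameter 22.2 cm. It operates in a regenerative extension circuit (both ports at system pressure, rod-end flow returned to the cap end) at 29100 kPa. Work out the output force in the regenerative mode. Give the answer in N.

With equal pressure on both faces, forces on the annular region cancel; the net push is pressure × rod cross-section.
Rod cross-section A_rod = π/4 × (22.2 cm)² = 387.1 cm^2
F = P × A_rod

F ≈ 1.13e6 N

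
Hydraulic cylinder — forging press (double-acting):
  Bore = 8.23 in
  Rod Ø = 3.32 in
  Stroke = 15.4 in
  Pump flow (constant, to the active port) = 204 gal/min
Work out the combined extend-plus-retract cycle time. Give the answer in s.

t ≈ 1.92 s

Cap-side area A_cap = π/4 × (8.23 in)² = 53.20 in^2
Rod-side annular area A_ann = π/4 × (8.23² − 3.32²) = 44.54 in^2
t_ext = A_cap·L/Q = 1.043 s
t_ret = A_ann·L/Q = 0.8733 s
t_cycle = t_ext + t_ret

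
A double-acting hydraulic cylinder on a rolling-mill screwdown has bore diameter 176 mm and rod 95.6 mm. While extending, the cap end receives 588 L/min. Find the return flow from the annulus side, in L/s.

Q_out ≈ 6.91 L/s

Cap-side area A_cap = π/4 × (176 mm)² = 24330 mm^2
Rod-side annular area A_ann = π/4 × (176² − 95.6²) = 17150 mm^2
Piston speed v = Q_in/A_cap; rod-end outflow Q_out = v × A_ann = Q_in × A_ann/A_cap.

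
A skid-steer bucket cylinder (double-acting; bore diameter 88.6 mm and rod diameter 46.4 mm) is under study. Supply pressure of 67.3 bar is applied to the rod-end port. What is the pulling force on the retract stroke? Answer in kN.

Rod-side annular area A_ann = π/4 × (88.6² − 46.4²) = 4474 mm^2
On retraction the pressure acts on the annular area (bore minus rod).
F = P × A_ann

F ≈ 30.1 kN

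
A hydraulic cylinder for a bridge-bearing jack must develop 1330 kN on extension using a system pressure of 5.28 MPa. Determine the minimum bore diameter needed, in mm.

D ≈ 566 mm

Extension force acts on the full piston face: F = P × (π/4)D².
D = √(4F / (πP)) = √(4 × 1330 kN / (π × 5.28 MPa))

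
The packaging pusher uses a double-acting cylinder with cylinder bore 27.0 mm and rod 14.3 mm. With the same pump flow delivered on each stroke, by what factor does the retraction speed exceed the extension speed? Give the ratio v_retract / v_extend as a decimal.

v_ret/v_ext ≈ 1.39

Cap-side area A_cap = π/4 × (27.0 mm)² = 572.6 mm^2
Rod-side annular area A_ann = π/4 × (27.0² − 14.3²) = 411.9 mm^2
For equal Q, v ∝ 1/A, so v_ret/v_ext = A_cap/A_ann.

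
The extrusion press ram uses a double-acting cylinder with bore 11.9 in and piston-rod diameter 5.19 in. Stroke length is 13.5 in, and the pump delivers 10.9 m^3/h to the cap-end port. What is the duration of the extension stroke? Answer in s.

Cap-side area A_cap = π/4 × (11.9 in)² = 111.2 in^2
Swept volume V = A × L; t = V / Q = A·L / Q

t ≈ 8.13 s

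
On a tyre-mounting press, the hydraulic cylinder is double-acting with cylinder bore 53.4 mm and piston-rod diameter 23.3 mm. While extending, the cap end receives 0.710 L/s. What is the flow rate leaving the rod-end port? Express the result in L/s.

Q_out ≈ 0.575 L/s

Cap-side area A_cap = π/4 × (53.4 mm)² = 2240 mm^2
Rod-side annular area A_ann = π/4 × (53.4² − 23.3²) = 1813 mm^2
Piston speed v = Q_in/A_cap; rod-end outflow Q_out = v × A_ann = Q_in × A_ann/A_cap.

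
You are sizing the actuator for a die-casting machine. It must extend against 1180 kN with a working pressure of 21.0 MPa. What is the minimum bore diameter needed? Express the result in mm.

D ≈ 267 mm

Extension force acts on the full piston face: F = P × (π/4)D².
D = √(4F / (πP)) = √(4 × 1180 kN / (π × 21.0 MPa))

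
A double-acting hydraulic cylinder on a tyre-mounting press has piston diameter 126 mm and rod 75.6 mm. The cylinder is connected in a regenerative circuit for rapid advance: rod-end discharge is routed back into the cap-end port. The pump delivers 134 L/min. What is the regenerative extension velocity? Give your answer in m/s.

In regeneration the rod-end outflow joins the pump flow into the cap end, so the net volume the pump must supply per unit advance equals the rod cross-section area.
Rod cross-section A_rod = π/4 × (75.6 mm)² = 4489 mm^2
v = Q_pump / A_rod

v ≈ 0.498 m/s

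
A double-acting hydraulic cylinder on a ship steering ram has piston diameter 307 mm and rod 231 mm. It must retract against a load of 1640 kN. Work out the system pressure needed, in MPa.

Rod-side annular area A_ann = π/4 × (307² − 231²) = 32110 mm^2
Retraction: pressure acts on the annular area.
P = F / A = 1640 kN / A

P ≈ 51.1 MPa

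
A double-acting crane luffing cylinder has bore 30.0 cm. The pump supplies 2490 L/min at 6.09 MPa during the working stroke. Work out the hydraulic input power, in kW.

W ≈ 253 kW

Hydraulic power = P × Q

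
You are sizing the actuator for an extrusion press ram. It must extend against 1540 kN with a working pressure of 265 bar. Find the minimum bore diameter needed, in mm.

D ≈ 272 mm

Extension force acts on the full piston face: F = P × (π/4)D².
D = √(4F / (πP)) = √(4 × 1540 kN / (π × 265 bar))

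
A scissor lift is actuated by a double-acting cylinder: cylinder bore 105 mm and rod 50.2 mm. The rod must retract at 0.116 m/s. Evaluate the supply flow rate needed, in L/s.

Q ≈ 0.775 L/s

Rod-side annular area A_ann = π/4 × (105² − 50.2²) = 6680 mm^2
Q = A × v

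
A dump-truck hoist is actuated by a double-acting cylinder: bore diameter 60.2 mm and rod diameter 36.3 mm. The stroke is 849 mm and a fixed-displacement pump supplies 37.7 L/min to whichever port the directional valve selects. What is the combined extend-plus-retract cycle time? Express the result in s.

t ≈ 6.29 s

Cap-side area A_cap = π/4 × (60.2 mm)² = 2846 mm^2
Rod-side annular area A_ann = π/4 × (60.2² − 36.3²) = 1811 mm^2
t_ext = A_cap·L/Q = 3.846 s
t_ret = A_ann·L/Q = 2.448 s
t_cycle = t_ext + t_ret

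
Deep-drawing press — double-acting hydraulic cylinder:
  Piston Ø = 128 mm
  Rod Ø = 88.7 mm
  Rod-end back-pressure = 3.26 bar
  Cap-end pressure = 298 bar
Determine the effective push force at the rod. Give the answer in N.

Cap-side area A_cap = π/4 × (128 mm)² = 12870 mm^2
Rod-side annular area A_ann = π/4 × (128² − 88.7²) = 6689 mm^2
Net thrust = P_cap·A_cap − P_rod·A_ann = 3.835e5 N − 2181 N

F ≈ 3.81e5 N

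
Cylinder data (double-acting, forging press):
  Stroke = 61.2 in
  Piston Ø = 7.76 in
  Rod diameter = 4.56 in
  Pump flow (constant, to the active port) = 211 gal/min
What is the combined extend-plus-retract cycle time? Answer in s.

Cap-side area A_cap = π/4 × (7.76 in)² = 47.29 in^2
Rod-side annular area A_ann = π/4 × (7.76² − 4.56²) = 30.96 in^2
t_ext = A_cap·L/Q = 3.563 s
t_ret = A_ann·L/Q = 2.333 s
t_cycle = t_ext + t_ret

t ≈ 5.90 s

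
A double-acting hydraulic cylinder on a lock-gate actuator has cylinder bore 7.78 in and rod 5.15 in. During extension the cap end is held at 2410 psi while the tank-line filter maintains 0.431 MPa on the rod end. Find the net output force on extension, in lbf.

Cap-side area A_cap = π/4 × (7.78 in)² = 47.54 in^2
Rod-side annular area A_ann = π/4 × (7.78² − 5.15²) = 26.71 in^2
Net thrust = P_cap·A_cap − P_rod·A_ann = 1.146e5 lbf − 1670 lbf

F ≈ 1.13e5 lbf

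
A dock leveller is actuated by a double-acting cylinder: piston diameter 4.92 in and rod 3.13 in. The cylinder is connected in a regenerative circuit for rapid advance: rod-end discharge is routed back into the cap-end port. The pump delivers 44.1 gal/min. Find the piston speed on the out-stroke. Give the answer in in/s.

v ≈ 22.1 in/s

In regeneration the rod-end outflow joins the pump flow into the cap end, so the net volume the pump must supply per unit advance equals the rod cross-section area.
Rod cross-section A_rod = π/4 × (3.13 in)² = 7.694 in^2
v = Q_pump / A_rod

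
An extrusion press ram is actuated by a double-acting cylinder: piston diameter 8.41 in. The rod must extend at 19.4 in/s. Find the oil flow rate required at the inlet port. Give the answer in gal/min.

Cap-side area A_cap = π/4 × (8.41 in)² = 55.55 in^2
Q = A × v

Q ≈ 280 gal/min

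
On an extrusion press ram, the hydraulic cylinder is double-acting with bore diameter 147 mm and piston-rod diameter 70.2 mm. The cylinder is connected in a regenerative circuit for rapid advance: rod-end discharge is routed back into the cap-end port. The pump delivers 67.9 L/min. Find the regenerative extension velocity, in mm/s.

v ≈ 292 mm/s

In regeneration the rod-end outflow joins the pump flow into the cap end, so the net volume the pump must supply per unit advance equals the rod cross-section area.
Rod cross-section A_rod = π/4 × (70.2 mm)² = 3870 mm^2
v = Q_pump / A_rod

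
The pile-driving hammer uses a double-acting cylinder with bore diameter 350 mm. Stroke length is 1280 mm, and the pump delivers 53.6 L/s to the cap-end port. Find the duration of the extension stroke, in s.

Cap-side area A_cap = π/4 × (350 mm)² = 96210 mm^2
Swept volume V = A × L; t = V / Q = A·L / Q

t ≈ 2.30 s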